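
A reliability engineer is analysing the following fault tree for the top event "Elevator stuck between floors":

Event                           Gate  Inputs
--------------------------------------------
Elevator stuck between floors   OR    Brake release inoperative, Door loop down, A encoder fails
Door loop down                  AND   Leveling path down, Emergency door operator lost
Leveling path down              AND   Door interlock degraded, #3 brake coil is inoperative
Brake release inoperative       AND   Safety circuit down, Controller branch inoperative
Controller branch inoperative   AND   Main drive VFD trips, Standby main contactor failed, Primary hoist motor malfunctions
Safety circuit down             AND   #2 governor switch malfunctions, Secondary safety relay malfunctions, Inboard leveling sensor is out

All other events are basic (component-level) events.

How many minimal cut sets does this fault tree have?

Safety circuit down [AND]: one cut set from each child combined → 1 × 1 × 1 = 1 cut set(s).
Controller branch inoperative [AND]: one cut set from each child combined → 1 × 1 × 1 = 1 cut set(s).
Brake release inoperative [AND]: one cut set from each child combined → 1 × 1 = 1 cut set(s).
Leveling path down [AND]: one cut set from each child combined → 1 × 1 = 1 cut set(s).
Door loop down [AND]: one cut set from each child combined → 1 × 1 = 1 cut set(s).
Elevator stuck between floors [OR]: union of children's cut sets → 3 cut set(s).
Minimal cut sets: {#2 governor switch malfunctions, Inboard leveling sensor is out, Main drive VFD trips, Primary hoist motor malfunctions, Secondary safety relay malfunctions, Standby main contactor failed}; {#3 brake coil is inoperative, Door interlock degraded, Emergency door operator lost}; {A encoder fails}.

3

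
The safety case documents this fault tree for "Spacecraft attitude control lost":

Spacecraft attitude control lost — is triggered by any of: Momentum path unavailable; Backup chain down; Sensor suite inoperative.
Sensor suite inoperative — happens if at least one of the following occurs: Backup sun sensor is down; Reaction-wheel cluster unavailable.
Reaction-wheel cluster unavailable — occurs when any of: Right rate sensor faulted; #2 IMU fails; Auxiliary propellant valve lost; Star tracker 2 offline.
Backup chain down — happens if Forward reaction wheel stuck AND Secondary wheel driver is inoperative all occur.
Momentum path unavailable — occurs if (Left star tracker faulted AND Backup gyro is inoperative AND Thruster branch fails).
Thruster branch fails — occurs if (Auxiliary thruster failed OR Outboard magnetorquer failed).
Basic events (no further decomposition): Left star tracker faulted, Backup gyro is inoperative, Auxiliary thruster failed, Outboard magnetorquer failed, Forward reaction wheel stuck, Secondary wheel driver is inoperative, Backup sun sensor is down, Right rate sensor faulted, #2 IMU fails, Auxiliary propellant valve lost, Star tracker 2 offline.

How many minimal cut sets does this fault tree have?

Thruster branch fails [OR]: union of children's cut sets → 2 cut set(s).
Momentum path unavailable [AND]: one cut set from each child combined → 1 × 1 × 2 = 2 cut set(s).
Backup chain down [AND]: one cut set from each child combined → 1 × 1 = 1 cut set(s).
Reaction-wheel cluster unavailable [OR]: union of children's cut sets → 4 cut set(s).
Sensor suite inoperative [OR]: union of children's cut sets → 5 cut set(s).
Spacecraft attitude control lost [OR]: union of children's cut sets → 8 cut set(s).
Minimal cut sets: {Auxiliary thruster failed, Backup gyro is inoperative, Left star tracker faulted}; {Backup gyro is inoperative, Left star tracker faulted, Outboard magnetorquer failed}; {Forward reaction wheel stuck, Secondary wheel driver is inoperative}; {Backup sun sensor is down}; {Right rate sensor faulted}; {#2 IMU fails}; {Auxiliary propellant valve lost}; {Star tracker 2 offline}.

8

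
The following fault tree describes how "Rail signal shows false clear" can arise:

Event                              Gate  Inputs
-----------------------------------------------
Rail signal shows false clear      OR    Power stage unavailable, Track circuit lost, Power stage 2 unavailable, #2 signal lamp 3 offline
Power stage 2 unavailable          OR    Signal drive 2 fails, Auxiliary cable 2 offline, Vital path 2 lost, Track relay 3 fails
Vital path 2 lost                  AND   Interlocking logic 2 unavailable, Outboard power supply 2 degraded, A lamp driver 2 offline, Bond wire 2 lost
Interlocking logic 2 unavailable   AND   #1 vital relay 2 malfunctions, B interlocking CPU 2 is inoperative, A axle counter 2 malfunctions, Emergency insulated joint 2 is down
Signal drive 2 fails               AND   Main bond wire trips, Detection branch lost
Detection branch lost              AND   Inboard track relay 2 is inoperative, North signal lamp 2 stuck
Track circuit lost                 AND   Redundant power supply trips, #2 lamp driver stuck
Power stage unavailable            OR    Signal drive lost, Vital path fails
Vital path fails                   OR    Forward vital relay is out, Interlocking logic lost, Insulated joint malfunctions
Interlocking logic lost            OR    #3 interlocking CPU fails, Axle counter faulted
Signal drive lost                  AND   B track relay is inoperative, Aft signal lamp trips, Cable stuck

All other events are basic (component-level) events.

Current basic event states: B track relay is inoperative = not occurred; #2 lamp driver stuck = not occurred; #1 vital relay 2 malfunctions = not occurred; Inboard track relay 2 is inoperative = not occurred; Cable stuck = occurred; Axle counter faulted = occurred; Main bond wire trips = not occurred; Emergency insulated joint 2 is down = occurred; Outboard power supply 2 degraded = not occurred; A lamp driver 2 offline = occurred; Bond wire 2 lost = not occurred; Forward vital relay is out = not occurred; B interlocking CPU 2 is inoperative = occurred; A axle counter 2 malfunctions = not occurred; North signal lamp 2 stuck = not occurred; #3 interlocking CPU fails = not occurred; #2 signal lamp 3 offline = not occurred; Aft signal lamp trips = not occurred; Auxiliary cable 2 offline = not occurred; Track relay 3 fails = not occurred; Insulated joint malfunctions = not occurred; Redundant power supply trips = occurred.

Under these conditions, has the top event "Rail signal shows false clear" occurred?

Signal drive lost [AND]: B track relay is inoperative=not, Aft signal lamp trips=not, Cable stuck=occurs → not all inputs occur → does not occur.
Interlocking logic lost [OR]: #3 interlocking CPU fails=not, Axle counter faulted=occurs → at least one input occurs → occurs.
Vital path fails [OR]: Forward vital relay is out=not, Interlocking logic lost=occurs, Insulated joint malfunctions=not → at least one input occurs → occurs.
Power stage unavailable [OR]: Signal drive lost=not, Vital path fails=occurs → at least one input occurs → occurs.
Track circuit lost [AND]: Redundant power supply trips=occurs, #2 lamp driver stuck=not → not all inputs occur → does not occur.
Detection branch lost [AND]: Inboard track relay 2 is inoperative=not, North signal lamp 2 stuck=not → not all inputs occur → does not occur.
Signal drive 2 fails [AND]: Main bond wire trips=not, Detection branch lost=not → not all inputs occur → does not occur.
Interlocking logic 2 unavailable [AND]: #1 vital relay 2 malfunctions=not, B interlocking CPU 2 is inoperative=occurs, A axle counter 2 malfunctions=not, Emergency insulated joint 2 is down=occurs → not all inputs occur → does not occur.
Vital path 2 lost [AND]: Interlocking logic 2 unavailable=not, Outboard power supply 2 degraded=not, A lamp driver 2 offline=occurs, Bond wire 2 lost=not → not all inputs occur → does not occur.
Power stage 2 unavailable [OR]: Signal drive 2 fails=not, Auxiliary cable 2 offline=not, Vital path 2 lost=not, Track relay 3 fails=not → no input occurs → does not occur.
Rail signal shows false clear [OR]: Power stage unavailable=occurs, Track circuit lost=not, Power stage 2 unavailable=not, #2 signal lamp 3 offline=not → at least one input occurs → occurs.

Yes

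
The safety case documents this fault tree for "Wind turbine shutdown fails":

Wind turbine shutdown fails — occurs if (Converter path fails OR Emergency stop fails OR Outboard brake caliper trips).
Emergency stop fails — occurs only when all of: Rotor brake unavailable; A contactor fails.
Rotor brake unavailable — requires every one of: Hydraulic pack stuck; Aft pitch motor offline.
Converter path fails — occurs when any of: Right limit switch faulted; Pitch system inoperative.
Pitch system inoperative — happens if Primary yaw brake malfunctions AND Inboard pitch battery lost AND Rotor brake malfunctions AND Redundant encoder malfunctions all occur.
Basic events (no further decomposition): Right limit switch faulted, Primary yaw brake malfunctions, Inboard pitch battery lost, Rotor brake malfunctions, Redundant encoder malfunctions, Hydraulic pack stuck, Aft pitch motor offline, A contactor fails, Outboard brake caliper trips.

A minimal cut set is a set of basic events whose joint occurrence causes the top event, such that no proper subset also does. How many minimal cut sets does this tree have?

4

Pitch system inoperative [AND]: one cut set from each child combined → 1 × 1 × 1 × 1 = 1 cut set(s).
Converter path fails [OR]: union of children's cut sets → 2 cut set(s).
Rotor brake unavailable [AND]: one cut set from each child combined → 1 × 1 = 1 cut set(s).
Emergency stop fails [AND]: one cut set from each child combined → 1 × 1 = 1 cut set(s).
Wind turbine shutdown fails [OR]: union of children's cut sets → 4 cut set(s).
Minimal cut sets: {Right limit switch faulted}; {Inboard pitch battery lost, Primary yaw brake malfunctions, Redundant encoder malfunctions, Rotor brake malfunctions}; {A contactor fails, Aft pitch motor offline, Hydraulic pack stuck}; {Outboard brake caliper trips}.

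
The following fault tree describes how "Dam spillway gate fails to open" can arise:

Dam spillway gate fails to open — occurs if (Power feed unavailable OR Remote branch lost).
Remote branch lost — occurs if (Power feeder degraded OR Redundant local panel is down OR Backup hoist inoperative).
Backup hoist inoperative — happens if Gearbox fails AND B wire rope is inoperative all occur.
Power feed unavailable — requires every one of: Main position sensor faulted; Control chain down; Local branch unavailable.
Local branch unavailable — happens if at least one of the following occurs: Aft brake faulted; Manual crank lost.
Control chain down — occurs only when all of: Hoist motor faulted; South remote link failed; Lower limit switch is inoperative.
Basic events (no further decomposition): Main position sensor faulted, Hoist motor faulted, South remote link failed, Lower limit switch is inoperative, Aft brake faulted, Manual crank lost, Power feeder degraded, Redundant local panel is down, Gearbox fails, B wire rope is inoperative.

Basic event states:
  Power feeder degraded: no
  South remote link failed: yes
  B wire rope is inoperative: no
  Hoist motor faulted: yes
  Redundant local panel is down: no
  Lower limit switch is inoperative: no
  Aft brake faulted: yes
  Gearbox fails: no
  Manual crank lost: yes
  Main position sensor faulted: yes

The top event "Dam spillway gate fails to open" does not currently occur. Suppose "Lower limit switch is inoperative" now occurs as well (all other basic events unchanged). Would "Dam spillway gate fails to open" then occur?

Counterfactual: set "Lower limit switch is inoperative" to occurred.
Control chain down [AND]: Hoist motor faulted=occurs, South remote link failed=occurs, Lower limit switch is inoperative=occurs → all inputs occur → occurs.
Local branch unavailable [OR]: Aft brake faulted=occurs, Manual crank lost=occurs → at least one input occurs → occurs.
Power feed unavailable [AND]: Main position sensor faulted=occurs, Control chain down=occurs, Local branch unavailable=occurs → all inputs occur → occurs.
Backup hoist inoperative [AND]: Gearbox fails=not, B wire rope is inoperative=not → not all inputs occur → does not occur.
Remote branch lost [OR]: Power feeder degraded=not, Redundant local panel is down=not, Backup hoist inoperative=not → no input occurs → does not occur.
Dam spillway gate fails to open [OR]: Power feed unavailable=occurs, Remote branch lost=not → at least one input occurs → occurs.

Yes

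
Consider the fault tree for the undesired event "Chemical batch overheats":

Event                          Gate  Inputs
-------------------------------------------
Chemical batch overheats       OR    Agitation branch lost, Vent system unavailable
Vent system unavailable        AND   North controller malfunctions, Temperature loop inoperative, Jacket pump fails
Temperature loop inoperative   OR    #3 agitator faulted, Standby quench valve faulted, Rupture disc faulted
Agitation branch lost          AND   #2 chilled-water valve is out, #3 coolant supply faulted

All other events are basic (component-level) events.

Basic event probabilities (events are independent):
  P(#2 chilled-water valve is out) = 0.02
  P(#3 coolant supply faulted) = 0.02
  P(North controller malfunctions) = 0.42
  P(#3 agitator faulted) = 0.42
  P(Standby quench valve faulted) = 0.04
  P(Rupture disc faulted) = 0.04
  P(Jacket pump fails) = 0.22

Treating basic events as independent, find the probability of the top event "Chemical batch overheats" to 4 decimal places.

0.0434

P(Agitation branch lost) [AND] = 0.02 × 0.02 = 0.000400
P(Temperature loop inoperative) [OR] = 1 − (1−0.42) × (1−0.04) × (1−0.04) = 0.465472
P(Vent system unavailable) [AND] = 0.42 × 0.465472 × 0.22 = 0.043010
P(Chemical batch overheats) [OR] = 1 − (1−0.000400) × (1−0.043010) = 0.043393
Rounded to 4 decimal places: P(Chemical batch overheats) ≈ 0.0434.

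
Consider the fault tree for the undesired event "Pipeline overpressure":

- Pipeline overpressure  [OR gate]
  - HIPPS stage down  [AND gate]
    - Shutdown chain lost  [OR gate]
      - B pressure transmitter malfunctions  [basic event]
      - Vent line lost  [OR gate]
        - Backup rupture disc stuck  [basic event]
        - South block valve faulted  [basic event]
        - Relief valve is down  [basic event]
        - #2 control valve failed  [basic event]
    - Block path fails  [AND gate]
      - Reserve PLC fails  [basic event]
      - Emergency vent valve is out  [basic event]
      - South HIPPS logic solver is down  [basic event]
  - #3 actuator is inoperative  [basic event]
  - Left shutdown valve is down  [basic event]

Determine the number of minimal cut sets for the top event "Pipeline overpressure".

7

Vent line lost [OR]: union of children's cut sets → 4 cut set(s).
Shutdown chain lost [OR]: union of children's cut sets → 5 cut set(s).
Block path fails [AND]: one cut set from each child combined → 1 × 1 × 1 = 1 cut set(s).
HIPPS stage down [AND]: one cut set from each child combined → 5 × 1 = 5 cut set(s).
Pipeline overpressure [OR]: union of children's cut sets → 7 cut set(s).
Minimal cut sets: {B pressure transmitter malfunctions, Emergency vent valve is out, Reserve PLC fails, South HIPPS logic solver is down}; {Backup rupture disc stuck, Emergency vent valve is out, Reserve PLC fails, South HIPPS logic solver is down}; {Emergency vent valve is out, Reserve PLC fails, South HIPPS logic solver is down, South block valve faulted}; {Emergency vent valve is out, Relief valve is down, Reserve PLC fails, South HIPPS logic solver is down}; {#2 control valve failed, Emergency vent valve is out, Reserve PLC fails, South HIPPS logic solver is down}; {#3 actuator is inoperative}; {Left shutdown valve is down}.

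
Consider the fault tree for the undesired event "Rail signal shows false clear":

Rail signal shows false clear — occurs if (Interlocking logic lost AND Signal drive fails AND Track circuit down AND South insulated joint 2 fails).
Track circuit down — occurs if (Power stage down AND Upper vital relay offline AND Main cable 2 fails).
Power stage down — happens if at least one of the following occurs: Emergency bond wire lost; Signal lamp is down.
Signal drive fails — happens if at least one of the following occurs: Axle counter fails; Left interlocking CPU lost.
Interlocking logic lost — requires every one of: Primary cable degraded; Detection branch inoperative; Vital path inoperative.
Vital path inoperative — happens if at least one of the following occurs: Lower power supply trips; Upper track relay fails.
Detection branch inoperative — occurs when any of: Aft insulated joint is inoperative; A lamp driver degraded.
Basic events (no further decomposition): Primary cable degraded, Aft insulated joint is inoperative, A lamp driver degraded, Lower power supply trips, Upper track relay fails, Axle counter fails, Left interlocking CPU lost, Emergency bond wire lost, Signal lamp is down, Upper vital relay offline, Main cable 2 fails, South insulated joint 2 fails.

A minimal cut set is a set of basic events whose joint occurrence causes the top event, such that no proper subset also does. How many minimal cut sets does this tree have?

16

Detection branch inoperative [OR]: union of children's cut sets → 2 cut set(s).
Vital path inoperative [OR]: union of children's cut sets → 2 cut set(s).
Interlocking logic lost [AND]: one cut set from each child combined → 1 × 2 × 2 = 4 cut set(s).
Signal drive fails [OR]: union of children's cut sets → 2 cut set(s).
Power stage down [OR]: union of children's cut sets → 2 cut set(s).
Track circuit down [AND]: one cut set from each child combined → 2 × 1 × 1 = 2 cut set(s).
Rail signal shows false clear [AND]: one cut set from each child combined → 4 × 2 × 2 × 1 = 16 cut set(s).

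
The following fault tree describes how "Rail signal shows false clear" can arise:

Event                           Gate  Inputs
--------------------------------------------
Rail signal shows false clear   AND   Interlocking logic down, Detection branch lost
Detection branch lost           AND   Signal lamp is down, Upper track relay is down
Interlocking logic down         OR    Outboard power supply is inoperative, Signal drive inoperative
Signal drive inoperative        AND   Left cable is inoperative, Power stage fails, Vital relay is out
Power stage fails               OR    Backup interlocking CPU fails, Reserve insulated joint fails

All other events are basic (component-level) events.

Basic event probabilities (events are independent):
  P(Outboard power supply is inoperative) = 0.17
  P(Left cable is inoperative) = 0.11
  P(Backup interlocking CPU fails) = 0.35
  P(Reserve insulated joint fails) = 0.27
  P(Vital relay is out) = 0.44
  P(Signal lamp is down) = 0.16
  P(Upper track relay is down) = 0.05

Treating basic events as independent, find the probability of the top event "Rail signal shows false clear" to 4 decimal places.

P(Power stage fails) [OR] = 1 − (1−0.35) × (1−0.27) = 0.525500
P(Signal drive inoperative) [AND] = 0.11 × 0.525500 × 0.44 = 0.025434
P(Interlocking logic down) [OR] = 1 − (1−0.17) × (1−0.025434) = 0.191110
P(Detection branch lost) [AND] = 0.16 × 0.05 = 0.008000
P(Rail signal shows false clear) [AND] = 0.191110 × 0.008000 = 0.001529
Rounded to 4 decimal places: P(Rail signal shows false clear) ≈ 0.0015.

0.0015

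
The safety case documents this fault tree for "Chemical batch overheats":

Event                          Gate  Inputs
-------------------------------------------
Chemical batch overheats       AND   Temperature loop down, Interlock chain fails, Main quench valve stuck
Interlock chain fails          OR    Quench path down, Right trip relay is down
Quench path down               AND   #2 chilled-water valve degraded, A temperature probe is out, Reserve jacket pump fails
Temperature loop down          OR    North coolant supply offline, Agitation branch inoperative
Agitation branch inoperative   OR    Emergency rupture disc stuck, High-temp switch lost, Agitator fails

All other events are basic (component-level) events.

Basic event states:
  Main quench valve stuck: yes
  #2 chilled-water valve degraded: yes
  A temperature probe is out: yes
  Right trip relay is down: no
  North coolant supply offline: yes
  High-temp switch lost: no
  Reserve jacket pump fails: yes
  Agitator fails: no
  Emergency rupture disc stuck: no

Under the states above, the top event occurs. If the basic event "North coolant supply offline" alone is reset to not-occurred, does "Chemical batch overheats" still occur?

No

Counterfactual: set "North coolant supply offline" to not occurred.
Agitation branch inoperative [OR]: Emergency rupture disc stuck=not, High-temp switch lost=not, Agitator fails=not → no input occurs → does not occur.
Temperature loop down [OR]: North coolant supply offline=not, Agitation branch inoperative=not → no input occurs → does not occur.
Quench path down [AND]: #2 chilled-water valve degraded=occurs, A temperature probe is out=occurs, Reserve jacket pump fails=occurs → all inputs occur → occurs.
Interlock chain fails [OR]: Quench path down=occurs, Right trip relay is down=not → at least one input occurs → occurs.
Chemical batch overheats [AND]: Temperature loop down=not, Interlock chain fails=occurs, Main quench valve stuck=occurs → not all inputs occur → does not occur.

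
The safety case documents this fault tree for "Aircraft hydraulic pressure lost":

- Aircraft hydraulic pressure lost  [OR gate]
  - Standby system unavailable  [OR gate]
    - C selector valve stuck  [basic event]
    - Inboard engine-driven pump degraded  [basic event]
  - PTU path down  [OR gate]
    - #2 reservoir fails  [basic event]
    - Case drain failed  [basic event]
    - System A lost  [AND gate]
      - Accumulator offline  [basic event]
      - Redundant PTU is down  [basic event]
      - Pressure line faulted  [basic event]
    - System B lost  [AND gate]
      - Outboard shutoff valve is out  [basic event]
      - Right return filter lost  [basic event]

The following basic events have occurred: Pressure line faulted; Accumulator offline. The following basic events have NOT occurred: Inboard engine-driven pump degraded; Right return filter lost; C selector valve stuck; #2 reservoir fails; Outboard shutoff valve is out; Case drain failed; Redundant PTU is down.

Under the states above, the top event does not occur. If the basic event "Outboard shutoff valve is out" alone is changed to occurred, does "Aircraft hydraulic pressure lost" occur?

Counterfactual: set "Outboard shutoff valve is out" to occurred.
Standby system unavailable [OR]: C selector valve stuck=not, Inboard engine-driven pump degraded=not → no input occurs → does not occur.
System A lost [AND]: Accumulator offline=occurs, Redundant PTU is down=not, Pressure line faulted=occurs → not all inputs occur → does not occur.
System B lost [AND]: Outboard shutoff valve is out=occurs, Right return filter lost=not → not all inputs occur → does not occur.
PTU path down [OR]: #2 reservoir fails=not, Case drain failed=not, System A lost=not, System B lost=not → no input occurs → does not occur.
Aircraft hydraulic pressure lost [OR]: Standby system unavailable=not, PTU path down=not → no input occurs → does not occur.

No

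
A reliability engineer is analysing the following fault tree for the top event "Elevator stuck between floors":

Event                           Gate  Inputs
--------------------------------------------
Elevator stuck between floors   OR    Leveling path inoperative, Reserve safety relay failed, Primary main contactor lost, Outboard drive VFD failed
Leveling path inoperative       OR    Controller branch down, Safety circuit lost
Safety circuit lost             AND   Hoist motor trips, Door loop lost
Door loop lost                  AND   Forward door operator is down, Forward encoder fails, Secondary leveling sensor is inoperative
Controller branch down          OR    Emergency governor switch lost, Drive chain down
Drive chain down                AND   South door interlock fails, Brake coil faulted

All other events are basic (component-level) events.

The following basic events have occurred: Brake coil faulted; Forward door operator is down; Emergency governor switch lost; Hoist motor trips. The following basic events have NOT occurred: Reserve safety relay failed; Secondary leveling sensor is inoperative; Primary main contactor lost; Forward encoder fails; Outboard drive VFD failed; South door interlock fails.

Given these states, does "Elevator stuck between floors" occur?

Drive chain down [AND]: South door interlock fails=not, Brake coil faulted=occurs → not all inputs occur → does not occur.
Controller branch down [OR]: Emergency governor switch lost=occurs, Drive chain down=not → at least one input occurs → occurs.
Door loop lost [AND]: Forward door operator is down=occurs, Forward encoder fails=not, Secondary leveling sensor is inoperative=not → not all inputs occur → does not occur.
Safety circuit lost [AND]: Hoist motor trips=occurs, Door loop lost=not → not all inputs occur → does not occur.
Leveling path inoperative [OR]: Controller branch down=occurs, Safety circuit lost=not → at least one input occurs → occurs.
Elevator stuck between floors [OR]: Leveling path inoperative=occurs, Reserve safety relay failed=not, Primary main contactor lost=not, Outboard drive VFD failed=not → at least one input occurs → occurs.

Yes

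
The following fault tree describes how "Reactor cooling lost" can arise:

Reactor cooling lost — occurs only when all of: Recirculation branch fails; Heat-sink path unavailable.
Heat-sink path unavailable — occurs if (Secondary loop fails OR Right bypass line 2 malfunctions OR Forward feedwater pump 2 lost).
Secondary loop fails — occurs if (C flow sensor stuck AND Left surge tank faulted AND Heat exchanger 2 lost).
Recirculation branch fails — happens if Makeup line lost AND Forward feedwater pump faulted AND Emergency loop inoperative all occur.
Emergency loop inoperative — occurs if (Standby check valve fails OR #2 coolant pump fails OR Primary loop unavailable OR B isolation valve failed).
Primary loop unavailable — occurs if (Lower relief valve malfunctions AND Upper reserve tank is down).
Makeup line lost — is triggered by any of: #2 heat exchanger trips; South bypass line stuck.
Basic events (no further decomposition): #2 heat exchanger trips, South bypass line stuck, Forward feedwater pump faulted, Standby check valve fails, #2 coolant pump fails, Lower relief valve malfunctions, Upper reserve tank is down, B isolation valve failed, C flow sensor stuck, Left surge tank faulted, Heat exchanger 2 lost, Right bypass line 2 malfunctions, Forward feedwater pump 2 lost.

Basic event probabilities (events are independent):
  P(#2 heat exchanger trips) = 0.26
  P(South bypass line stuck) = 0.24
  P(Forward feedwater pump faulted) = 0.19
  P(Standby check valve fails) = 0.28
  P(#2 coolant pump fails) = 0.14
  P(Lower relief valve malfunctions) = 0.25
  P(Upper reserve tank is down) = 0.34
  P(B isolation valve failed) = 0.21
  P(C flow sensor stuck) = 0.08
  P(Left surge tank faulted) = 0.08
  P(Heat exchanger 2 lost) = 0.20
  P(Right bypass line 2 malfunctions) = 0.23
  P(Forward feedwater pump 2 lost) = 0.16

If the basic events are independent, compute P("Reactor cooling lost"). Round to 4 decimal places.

P(Makeup line lost) [OR] = 1 − (1−0.26) × (1−0.24) = 0.437600
P(Primary loop unavailable) [AND] = 0.25 × 0.34 = 0.085000
P(Emergency loop inoperative) [OR] = 1 − (1−0.28) × (1−0.14) × (1−0.085000) × (1−0.21) = 0.552411
P(Recirculation branch fails) [AND] = 0.437600 × 0.19 × 0.552411 = 0.045930
P(Secondary loop fails) [AND] = 0.08 × 0.08 × 0.20 = 0.001280
P(Heat-sink path unavailable) [OR] = 1 − (1−0.001280) × (1−0.23) × (1−0.16) = 0.354028
P(Reactor cooling lost) [AND] = 0.045930 × 0.354028 = 0.016261
Rounded to 4 decimal places: P(Reactor cooling lost) ≈ 0.0163.

0.0163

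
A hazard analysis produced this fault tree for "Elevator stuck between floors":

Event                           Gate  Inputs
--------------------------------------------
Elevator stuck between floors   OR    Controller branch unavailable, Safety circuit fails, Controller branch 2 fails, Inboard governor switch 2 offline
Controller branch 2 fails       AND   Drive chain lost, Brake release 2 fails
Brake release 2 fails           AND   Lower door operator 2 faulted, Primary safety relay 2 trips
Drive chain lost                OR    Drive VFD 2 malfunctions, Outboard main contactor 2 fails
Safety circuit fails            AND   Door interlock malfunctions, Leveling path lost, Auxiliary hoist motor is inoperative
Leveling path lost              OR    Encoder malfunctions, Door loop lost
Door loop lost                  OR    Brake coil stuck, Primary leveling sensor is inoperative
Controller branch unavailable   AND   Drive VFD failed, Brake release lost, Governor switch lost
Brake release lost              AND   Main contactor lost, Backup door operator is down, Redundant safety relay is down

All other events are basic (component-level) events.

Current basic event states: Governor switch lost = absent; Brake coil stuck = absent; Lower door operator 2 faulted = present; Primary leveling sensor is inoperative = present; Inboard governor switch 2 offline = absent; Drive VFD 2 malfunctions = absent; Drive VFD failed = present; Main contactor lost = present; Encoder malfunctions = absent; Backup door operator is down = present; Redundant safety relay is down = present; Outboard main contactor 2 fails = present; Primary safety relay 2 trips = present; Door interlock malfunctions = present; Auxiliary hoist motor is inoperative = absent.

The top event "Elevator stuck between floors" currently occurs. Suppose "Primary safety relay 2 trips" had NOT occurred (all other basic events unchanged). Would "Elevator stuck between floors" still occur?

Counterfactual: set "Primary safety relay 2 trips" to not occurred.
Brake release lost [AND]: Main contactor lost=occurs, Backup door operator is down=occurs, Redundant safety relay is down=occurs → all inputs occur → occurs.
Controller branch unavailable [AND]: Drive VFD failed=occurs, Brake release lost=occurs, Governor switch lost=not → not all inputs occur → does not occur.
Door loop lost [OR]: Brake coil stuck=not, Primary leveling sensor is inoperative=occurs → at least one input occurs → occurs.
Leveling path lost [OR]: Encoder malfunctions=not, Door loop lost=occurs → at least one input occurs → occurs.
Safety circuit fails [AND]: Door interlock malfunctions=occurs, Leveling path lost=occurs, Auxiliary hoist motor is inoperative=not → not all inputs occur → does not occur.
Drive chain lost [OR]: Drive VFD 2 malfunctions=not, Outboard main contactor 2 fails=occurs → at least one input occurs → occurs.
Brake release 2 fails [AND]: Lower door operator 2 faulted=occurs, Primary safety relay 2 trips=not → not all inputs occur → does not occur.
Controller branch 2 fails [AND]: Drive chain lost=occurs, Brake release 2 fails=not → not all inputs occur → does not occur.
Elevator stuck between floors [OR]: Controller branch unavailable=not, Safety circuit fails=not, Controller branch 2 fails=not, Inboard governor switch 2 offline=not → no input occurs → does not occur.

No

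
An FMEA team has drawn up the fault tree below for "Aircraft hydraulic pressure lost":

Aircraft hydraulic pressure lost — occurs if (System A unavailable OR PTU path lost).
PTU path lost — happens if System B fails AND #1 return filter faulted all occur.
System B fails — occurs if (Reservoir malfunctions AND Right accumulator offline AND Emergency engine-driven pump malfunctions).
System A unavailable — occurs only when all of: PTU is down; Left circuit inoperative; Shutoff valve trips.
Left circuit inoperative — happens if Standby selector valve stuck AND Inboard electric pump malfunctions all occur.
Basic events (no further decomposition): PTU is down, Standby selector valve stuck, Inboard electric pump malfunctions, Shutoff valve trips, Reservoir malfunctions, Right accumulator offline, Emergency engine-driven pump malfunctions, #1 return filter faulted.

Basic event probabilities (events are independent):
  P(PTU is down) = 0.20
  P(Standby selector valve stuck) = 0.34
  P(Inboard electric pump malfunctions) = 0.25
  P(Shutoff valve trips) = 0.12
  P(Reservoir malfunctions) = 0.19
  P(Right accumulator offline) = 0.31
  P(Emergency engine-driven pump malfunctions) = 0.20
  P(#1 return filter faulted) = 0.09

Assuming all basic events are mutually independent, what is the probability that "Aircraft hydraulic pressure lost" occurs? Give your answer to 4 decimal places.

0.0031

P(Left circuit inoperative) [AND] = 0.34 × 0.25 = 0.085000
P(System A unavailable) [AND] = 0.20 × 0.085000 × 0.12 = 0.002040
P(System B fails) [AND] = 0.19 × 0.31 × 0.20 = 0.011780
P(PTU path lost) [AND] = 0.011780 × 0.09 = 0.001060
P(Aircraft hydraulic pressure lost) [OR] = 1 − (1−0.002040) × (1−0.001060) = 0.003098
Rounded to 4 decimal places: P(Aircraft hydraulic pressure lost) ≈ 0.0031.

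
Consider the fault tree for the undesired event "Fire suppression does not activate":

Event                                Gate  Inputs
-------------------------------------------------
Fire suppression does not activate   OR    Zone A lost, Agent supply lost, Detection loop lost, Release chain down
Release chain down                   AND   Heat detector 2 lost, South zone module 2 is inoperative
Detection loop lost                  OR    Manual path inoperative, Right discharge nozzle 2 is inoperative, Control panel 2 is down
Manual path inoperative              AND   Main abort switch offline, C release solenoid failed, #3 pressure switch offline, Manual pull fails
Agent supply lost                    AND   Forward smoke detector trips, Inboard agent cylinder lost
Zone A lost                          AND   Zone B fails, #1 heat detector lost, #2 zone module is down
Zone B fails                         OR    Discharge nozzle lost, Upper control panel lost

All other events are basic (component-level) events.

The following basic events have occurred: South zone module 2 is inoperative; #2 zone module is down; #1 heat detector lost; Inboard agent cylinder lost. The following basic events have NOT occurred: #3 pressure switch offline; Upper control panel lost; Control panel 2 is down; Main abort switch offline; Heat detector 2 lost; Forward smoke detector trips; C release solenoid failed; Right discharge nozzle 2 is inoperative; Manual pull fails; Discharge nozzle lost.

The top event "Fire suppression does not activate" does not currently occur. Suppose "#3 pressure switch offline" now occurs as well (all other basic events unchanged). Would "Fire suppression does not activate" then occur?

Counterfactual: set "#3 pressure switch offline" to occurred.
Zone B fails [OR]: Discharge nozzle lost=not, Upper control panel lost=not → no input occurs → does not occur.
Zone A lost [AND]: Zone B fails=not, #1 heat detector lost=occurs, #2 zone module is down=occurs → not all inputs occur → does not occur.
Agent supply lost [AND]: Forward smoke detector trips=not, Inboard agent cylinder lost=occurs → not all inputs occur → does not occur.
Manual path inoperative [AND]: Main abort switch offline=not, C release solenoid failed=not, #3 pressure switch offline=occurs, Manual pull fails=not → not all inputs occur → does not occur.
Detection loop lost [OR]: Manual path inoperative=not, Right discharge nozzle 2 is inoperative=not, Control panel 2 is down=not → no input occurs → does not occur.
Release chain down [AND]: Heat detector 2 lost=not, South zone module 2 is inoperative=occurs → not all inputs occur → does not occur.
Fire suppression does not activate [OR]: Zone A lost=not, Agent supply lost=not, Detection loop lost=not, Release chain down=not → no input occurs → does not occur.

No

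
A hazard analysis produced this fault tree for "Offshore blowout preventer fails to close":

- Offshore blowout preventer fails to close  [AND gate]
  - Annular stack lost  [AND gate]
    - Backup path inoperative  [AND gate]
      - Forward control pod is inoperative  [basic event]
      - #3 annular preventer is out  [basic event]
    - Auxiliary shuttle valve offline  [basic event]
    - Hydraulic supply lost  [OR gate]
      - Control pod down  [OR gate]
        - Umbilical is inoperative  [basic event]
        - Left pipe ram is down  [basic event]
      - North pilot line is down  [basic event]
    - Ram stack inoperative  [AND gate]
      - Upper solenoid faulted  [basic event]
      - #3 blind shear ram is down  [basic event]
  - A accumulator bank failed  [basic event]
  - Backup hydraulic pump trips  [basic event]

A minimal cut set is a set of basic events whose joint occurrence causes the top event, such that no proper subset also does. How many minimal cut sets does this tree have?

3

Backup path inoperative [AND]: one cut set from each child combined → 1 × 1 = 1 cut set(s).
Control pod down [OR]: union of children's cut sets → 2 cut set(s).
Hydraulic supply lost [OR]: union of children's cut sets → 3 cut set(s).
Ram stack inoperative [AND]: one cut set from each child combined → 1 × 1 = 1 cut set(s).
Annular stack lost [AND]: one cut set from each child combined → 1 × 1 × 3 × 1 = 3 cut set(s).
Offshore blowout preventer fails to close [AND]: one cut set from each child combined → 3 × 1 × 1 = 3 cut set(s).
Minimal cut sets: {#3 annular preventer is out, #3 blind shear ram is down, A accumulator bank failed, Auxiliary shuttle valve offline, Backup hydraulic pump trips, Forward control pod is inoperative, Umbilical is inoperative, Upper solenoid faulted}; {#3 annular preventer is out, #3 blind shear ram is down, A accumulator bank failed, Auxiliary shuttle valve offline, Backup hydraulic pump trips, Forward control pod is inoperative, Left pipe ram is down, Upper solenoid faulted}; {#3 annular preventer is out, #3 blind shear ram is down, A accumulator bank failed, Auxiliary shuttle valve offline, Backup hydraulic pump trips, Forward control pod is inoperative, North pilot line is down, Upper solenoid faulted}.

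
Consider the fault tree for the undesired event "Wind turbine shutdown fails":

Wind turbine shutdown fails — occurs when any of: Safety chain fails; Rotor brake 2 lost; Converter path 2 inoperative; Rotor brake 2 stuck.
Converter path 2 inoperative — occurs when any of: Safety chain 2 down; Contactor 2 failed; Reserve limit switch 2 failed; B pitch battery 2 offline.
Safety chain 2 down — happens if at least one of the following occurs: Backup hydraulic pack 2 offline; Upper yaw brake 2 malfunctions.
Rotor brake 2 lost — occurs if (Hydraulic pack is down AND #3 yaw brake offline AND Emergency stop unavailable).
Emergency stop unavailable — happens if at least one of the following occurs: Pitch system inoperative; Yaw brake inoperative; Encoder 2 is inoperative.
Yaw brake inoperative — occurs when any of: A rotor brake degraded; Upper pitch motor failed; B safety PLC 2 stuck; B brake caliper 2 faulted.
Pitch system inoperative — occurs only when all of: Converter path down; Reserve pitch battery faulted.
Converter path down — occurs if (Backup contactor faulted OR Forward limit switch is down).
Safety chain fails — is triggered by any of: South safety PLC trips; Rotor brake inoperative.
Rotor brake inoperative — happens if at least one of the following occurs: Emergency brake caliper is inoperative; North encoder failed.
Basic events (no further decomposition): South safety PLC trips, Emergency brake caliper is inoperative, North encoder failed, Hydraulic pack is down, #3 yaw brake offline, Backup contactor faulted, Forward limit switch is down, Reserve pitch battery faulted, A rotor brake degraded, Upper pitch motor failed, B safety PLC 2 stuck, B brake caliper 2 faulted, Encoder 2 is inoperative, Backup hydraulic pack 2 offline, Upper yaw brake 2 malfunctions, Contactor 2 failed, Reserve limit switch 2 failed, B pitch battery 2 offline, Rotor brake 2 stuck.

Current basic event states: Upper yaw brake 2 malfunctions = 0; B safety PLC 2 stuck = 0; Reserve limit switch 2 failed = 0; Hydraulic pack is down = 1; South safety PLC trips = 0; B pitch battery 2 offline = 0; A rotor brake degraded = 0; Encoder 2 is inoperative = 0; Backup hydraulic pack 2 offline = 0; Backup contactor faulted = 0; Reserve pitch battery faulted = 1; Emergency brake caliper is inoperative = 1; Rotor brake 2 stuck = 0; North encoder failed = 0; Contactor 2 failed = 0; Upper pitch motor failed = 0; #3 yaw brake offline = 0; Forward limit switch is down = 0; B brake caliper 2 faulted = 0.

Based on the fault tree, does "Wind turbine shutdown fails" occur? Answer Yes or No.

Rotor brake inoperative [OR]: Emergency brake caliper is inoperative=occurs, North encoder failed=not → at least one input occurs → occurs.
Safety chain fails [OR]: South safety PLC trips=not, Rotor brake inoperative=occurs → at least one input occurs → occurs.
Converter path down [OR]: Backup contactor faulted=not, Forward limit switch is down=not → no input occurs → does not occur.
Pitch system inoperative [AND]: Converter path down=not, Reserve pitch battery faulted=occurs → not all inputs occur → does not occur.
Yaw brake inoperative [OR]: A rotor brake degraded=not, Upper pitch motor failed=not, B safety PLC 2 stuck=not, B brake caliper 2 faulted=not → no input occurs → does not occur.
Emergency stop unavailable [OR]: Pitch system inoperative=not, Yaw brake inoperative=not, Encoder 2 is inoperative=not → no input occurs → does not occur.
Rotor brake 2 lost [AND]: Hydraulic pack is down=occurs, #3 yaw brake offline=not, Emergency stop unavailable=not → not all inputs occur → does not occur.
Safety chain 2 down [OR]: Backup hydraulic pack 2 offline=not, Upper yaw brake 2 malfunctions=not → no input occurs → does not occur.
Converter path 2 inoperative [OR]: Safety chain 2 down=not, Contactor 2 failed=not, Reserve limit switch 2 failed=not, B pitch battery 2 offline=not → no input occurs → does not occur.
Wind turbine shutdown fails [OR]: Safety chain fails=occurs, Rotor brake 2 lost=not, Converter path 2 inoperative=not, Rotor brake 2 stuck=not → at least one input occurs → occurs.

Yes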